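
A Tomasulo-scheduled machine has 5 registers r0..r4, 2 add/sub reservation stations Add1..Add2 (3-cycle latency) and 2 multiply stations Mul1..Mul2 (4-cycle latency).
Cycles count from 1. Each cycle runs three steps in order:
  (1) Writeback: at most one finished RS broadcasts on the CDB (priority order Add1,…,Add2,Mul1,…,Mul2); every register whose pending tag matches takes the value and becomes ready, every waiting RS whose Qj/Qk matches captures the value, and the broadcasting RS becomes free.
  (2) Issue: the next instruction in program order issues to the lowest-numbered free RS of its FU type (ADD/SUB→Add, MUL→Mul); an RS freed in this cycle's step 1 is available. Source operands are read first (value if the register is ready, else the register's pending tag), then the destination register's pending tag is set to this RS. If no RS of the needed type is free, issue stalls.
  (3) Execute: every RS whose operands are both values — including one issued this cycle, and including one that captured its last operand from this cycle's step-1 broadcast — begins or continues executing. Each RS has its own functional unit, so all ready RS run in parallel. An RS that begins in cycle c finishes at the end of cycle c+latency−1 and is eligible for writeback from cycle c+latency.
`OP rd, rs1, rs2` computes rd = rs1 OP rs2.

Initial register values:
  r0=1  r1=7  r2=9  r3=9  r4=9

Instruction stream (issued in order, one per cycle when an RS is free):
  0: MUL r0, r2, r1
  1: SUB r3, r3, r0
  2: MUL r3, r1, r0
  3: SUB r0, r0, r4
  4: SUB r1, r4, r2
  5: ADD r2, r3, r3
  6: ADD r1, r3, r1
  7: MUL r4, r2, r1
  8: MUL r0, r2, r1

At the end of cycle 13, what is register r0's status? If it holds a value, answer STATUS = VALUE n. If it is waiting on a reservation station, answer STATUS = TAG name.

cycle 1: issue MUL r0<-Mul1 // r0:Mul1,r1:7,r2:9,r3:9,r4:9
cycle 2: issue SUB r3<-Add1 // r0:Mul1,r1:7,r2:9,r3:Add1,r4:9
cycle 3: issue MUL r3<-Mul2 // r0:Mul1,r1:7,r2:9,r3:Mul2,r4:9
cycle 4: issue SUB r0<-Add2 // r0:Add2,r1:7,r2:9,r3:Mul2,r4:9
cycle 5: CDB Mul1=63; stall // r0:Add2,r1:7,r2:9,r3:Mul2,r4:9
cycle 6: stall // r0:Add2,r1:7,r2:9,r3:Mul2,r4:9
cycle 7: stall // r0:Add2,r1:7,r2:9,r3:Mul2,r4:9
cycle 8: CDB Add1=-54; issue SUB r1<-Add1 // r0:Add2,r1:Add1,r2:9,r3:Mul2,r4:9
cycle 9: CDB Add2=54; issue ADD r2<-Add2 // r0:54,r1:Add1,r2:Add2,r3:Mul2,r4:9
cycle 10: CDB Mul2=441; stall // r0:54,r1:Add1,r2:Add2,r3:441,r4:9
cycle 11: CDB Add1=0; issue ADD r1<-Add1 // r0:54,r1:Add1,r2:Add2,r3:441,r4:9
cycle 12: issue MUL r4<-Mul1 // r0:54,r1:Add1,r2:Add2,r3:441,r4:Mul1
cycle 13: CDB Add2=882; issue MUL r0<-Mul2 // r0:Mul2,r1:Add1,r2:882,r3:441,r4:Mul1

STATUS = TAG Mul2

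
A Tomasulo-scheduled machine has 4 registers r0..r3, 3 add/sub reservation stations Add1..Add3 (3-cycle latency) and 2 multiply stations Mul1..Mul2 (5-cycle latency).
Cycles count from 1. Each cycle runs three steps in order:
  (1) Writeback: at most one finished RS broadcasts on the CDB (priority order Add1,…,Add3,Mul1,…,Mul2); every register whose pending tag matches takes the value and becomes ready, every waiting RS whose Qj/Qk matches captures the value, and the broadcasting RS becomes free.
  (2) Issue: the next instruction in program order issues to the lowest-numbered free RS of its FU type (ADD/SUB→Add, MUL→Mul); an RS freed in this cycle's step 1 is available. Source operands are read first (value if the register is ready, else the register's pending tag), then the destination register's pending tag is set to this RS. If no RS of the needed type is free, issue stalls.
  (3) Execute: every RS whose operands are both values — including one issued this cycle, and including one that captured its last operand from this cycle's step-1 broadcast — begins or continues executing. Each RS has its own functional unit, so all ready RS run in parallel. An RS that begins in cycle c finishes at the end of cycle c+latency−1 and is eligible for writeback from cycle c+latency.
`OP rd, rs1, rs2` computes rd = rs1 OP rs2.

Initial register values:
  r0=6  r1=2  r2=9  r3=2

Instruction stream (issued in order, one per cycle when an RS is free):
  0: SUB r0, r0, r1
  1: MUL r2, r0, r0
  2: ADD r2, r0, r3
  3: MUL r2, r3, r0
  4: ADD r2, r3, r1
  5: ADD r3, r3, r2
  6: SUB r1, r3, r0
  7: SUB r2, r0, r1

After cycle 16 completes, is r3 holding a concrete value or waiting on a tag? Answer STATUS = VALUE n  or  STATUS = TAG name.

c1: issue SUB r0<-Add1 | r0:Add1,r1:2,r2:9,r3:2
c2: issue MUL r2<-Mul1 | r0:Add1,r1:2,r2:Mul1,r3:2
c3: issue ADD r2<-Add2 | r0:Add1,r1:2,r2:Add2,r3:2
c4: CDB Add1=4; issue MUL r2<-Mul2 | r0:4,r1:2,r2:Mul2,r3:2
c5: issue ADD r2<-Add1 | r0:4,r1:2,r2:Add1,r3:2
c6: issue ADD r3<-Add3 | r0:4,r1:2,r2:Add1,r3:Add3
c7: CDB Add2=6; issue SUB r1<-Add2 | r0:4,r1:Add2,r2:Add1,r3:Add3
c8: CDB Add1=4; issue SUB r2<-Add1 | r0:4,r1:Add2,r2:Add1,r3:Add3
c9: CDB Mul1=16 | r0:4,r1:Add2,r2:Add1,r3:Add3
c10: CDB Mul2=8 | r0:4,r1:Add2,r2:Add1,r3:Add3
c11: CDB Add3=6 | r0:4,r1:Add2,r2:Add1,r3:6
c12: - | r0:4,r1:Add2,r2:Add1,r3:6
c13: - | r0:4,r1:Add2,r2:Add1,r3:6
c14: CDB Add2=2 | r0:4,r1:2,r2:Add1,r3:6
c15: - | r0:4,r1:2,r2:Add1,r3:6
c16: - | r0:4,r1:2,r2:Add1,r3:6

STATUS = VALUE 6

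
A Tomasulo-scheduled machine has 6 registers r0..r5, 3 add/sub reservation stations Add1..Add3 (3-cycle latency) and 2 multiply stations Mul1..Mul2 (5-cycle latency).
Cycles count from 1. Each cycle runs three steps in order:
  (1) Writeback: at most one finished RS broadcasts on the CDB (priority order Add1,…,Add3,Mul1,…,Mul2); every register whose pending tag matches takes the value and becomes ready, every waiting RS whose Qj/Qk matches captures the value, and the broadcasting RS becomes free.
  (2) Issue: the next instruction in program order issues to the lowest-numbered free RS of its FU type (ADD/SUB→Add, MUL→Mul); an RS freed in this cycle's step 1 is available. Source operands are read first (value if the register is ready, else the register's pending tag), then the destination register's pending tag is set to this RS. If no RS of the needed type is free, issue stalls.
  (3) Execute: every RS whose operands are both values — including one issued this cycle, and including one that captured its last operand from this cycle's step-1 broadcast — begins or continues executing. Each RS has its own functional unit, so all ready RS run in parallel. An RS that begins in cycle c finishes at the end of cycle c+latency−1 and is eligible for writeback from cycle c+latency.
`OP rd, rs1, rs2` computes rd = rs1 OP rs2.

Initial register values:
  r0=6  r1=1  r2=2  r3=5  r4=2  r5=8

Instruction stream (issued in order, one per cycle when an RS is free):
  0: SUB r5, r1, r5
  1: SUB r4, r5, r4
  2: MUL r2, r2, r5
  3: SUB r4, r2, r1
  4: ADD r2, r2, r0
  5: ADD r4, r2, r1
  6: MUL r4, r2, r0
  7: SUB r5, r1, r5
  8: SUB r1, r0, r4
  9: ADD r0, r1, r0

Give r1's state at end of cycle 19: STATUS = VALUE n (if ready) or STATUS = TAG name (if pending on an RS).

cycle 1: issue SUB r5<-Add1 // r0:6,r1:1,r2:2,r3:5,r4:2,r5:Add1
cycle 2: issue SUB r4<-Add2 // r0:6,r1:1,r2:2,r3:5,r4:Add2,r5:Add1
cycle 3: issue MUL r2<-Mul1 // r0:6,r1:1,r2:Mul1,r3:5,r4:Add2,r5:Add1
cycle 4: CDB Add1=-7; issue SUB r4<-Add1 // r0:6,r1:1,r2:Mul1,r3:5,r4:Add1,r5:-7
cycle 5: issue ADD r2<-Add3 // r0:6,r1:1,r2:Add3,r3:5,r4:Add1,r5:-7
cycle 6: stall // r0:6,r1:1,r2:Add3,r3:5,r4:Add1,r5:-7
cycle 7: CDB Add2=-9; issue ADD r4<-Add2 // r0:6,r1:1,r2:Add3,r3:5,r4:Add2,r5:-7
cycle 8: issue MUL r4<-Mul2 // r0:6,r1:1,r2:Add3,r3:5,r4:Mul2,r5:-7
cycle 9: CDB Mul1=-14; stall // r0:6,r1:1,r2:Add3,r3:5,r4:Mul2,r5:-7
cycle 10: stall // r0:6,r1:1,r2:Add3,r3:5,r4:Mul2,r5:-7
cycle 11: stall // r0:6,r1:1,r2:Add3,r3:5,r4:Mul2,r5:-7
cycle 12: CDB Add1=-15; issue SUB r5<-Add1 // r0:6,r1:1,r2:Add3,r3:5,r4:Mul2,r5:Add1
cycle 13: CDB Add3=-8; issue SUB r1<-Add3 // r0:6,r1:Add3,r2:-8,r3:5,r4:Mul2,r5:Add1
cycle 14: stall // r0:6,r1:Add3,r2:-8,r3:5,r4:Mul2,r5:Add1
cycle 15: CDB Add1=8; issue ADD r0<-Add1 // r0:Add1,r1:Add3,r2:-8,r3:5,r4:Mul2,r5:8
cycle 16: CDB Add2=-7 // r0:Add1,r1:Add3,r2:-8,r3:5,r4:Mul2,r5:8
cycle 17: - // r0:Add1,r1:Add3,r2:-8,r3:5,r4:Mul2,r5:8
cycle 18: CDB Mul2=-48 // r0:Add1,r1:Add3,r2:-8,r3:5,r4:-48,r5:8
cycle 19: - // r0:Add1,r1:Add3,r2:-8,r3:5,r4:-48,r5:8

STATUS = TAG Add3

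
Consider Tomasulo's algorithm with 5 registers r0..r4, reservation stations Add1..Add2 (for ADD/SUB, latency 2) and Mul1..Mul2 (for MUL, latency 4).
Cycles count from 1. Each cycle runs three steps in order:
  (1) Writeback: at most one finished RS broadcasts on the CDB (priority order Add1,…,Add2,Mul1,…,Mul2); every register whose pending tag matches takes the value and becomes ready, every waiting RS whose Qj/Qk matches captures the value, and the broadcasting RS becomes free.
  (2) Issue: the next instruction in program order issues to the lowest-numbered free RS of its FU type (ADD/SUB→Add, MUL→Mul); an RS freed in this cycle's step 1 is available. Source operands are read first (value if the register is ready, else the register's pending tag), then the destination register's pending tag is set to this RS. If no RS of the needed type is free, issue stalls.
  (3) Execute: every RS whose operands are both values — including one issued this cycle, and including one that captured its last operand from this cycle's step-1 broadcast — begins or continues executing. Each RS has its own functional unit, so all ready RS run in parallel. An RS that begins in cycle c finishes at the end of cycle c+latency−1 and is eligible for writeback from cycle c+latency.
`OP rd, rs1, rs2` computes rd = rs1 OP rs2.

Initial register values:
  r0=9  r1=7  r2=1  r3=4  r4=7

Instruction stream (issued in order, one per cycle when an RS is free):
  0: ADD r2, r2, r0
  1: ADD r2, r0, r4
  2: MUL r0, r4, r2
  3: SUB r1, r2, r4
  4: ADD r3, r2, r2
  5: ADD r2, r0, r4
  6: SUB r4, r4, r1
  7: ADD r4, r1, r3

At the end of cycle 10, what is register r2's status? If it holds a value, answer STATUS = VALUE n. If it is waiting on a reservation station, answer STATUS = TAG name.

STATUS = VALUE 119

cycle 1: issue ADD r2<-Add1 // r0:9,r1:7,r2:Add1,r3:4,r4:7
cycle 2: issue ADD r2<-Add2 // r0:9,r1:7,r2:Add2,r3:4,r4:7
cycle 3: CDB Add1=10; issue MUL r0<-Mul1 // r0:Mul1,r1:7,r2:Add2,r3:4,r4:7
cycle 4: CDB Add2=16; issue SUB r1<-Add1 // r0:Mul1,r1:Add1,r2:16,r3:4,r4:7
cycle 5: issue ADD r3<-Add2 // r0:Mul1,r1:Add1,r2:16,r3:Add2,r4:7
cycle 6: CDB Add1=9; issue ADD r2<-Add1 // r0:Mul1,r1:9,r2:Add1,r3:Add2,r4:7
cycle 7: CDB Add2=32; issue SUB r4<-Add2 // r0:Mul1,r1:9,r2:Add1,r3:32,r4:Add2
cycle 8: CDB Mul1=112; stall // r0:112,r1:9,r2:Add1,r3:32,r4:Add2
cycle 9: CDB Add2=-2; issue ADD r4<-Add2 // r0:112,r1:9,r2:Add1,r3:32,r4:Add2
cycle 10: CDB Add1=119 // r0:112,r1:9,r2:119,r3:32,r4:Add2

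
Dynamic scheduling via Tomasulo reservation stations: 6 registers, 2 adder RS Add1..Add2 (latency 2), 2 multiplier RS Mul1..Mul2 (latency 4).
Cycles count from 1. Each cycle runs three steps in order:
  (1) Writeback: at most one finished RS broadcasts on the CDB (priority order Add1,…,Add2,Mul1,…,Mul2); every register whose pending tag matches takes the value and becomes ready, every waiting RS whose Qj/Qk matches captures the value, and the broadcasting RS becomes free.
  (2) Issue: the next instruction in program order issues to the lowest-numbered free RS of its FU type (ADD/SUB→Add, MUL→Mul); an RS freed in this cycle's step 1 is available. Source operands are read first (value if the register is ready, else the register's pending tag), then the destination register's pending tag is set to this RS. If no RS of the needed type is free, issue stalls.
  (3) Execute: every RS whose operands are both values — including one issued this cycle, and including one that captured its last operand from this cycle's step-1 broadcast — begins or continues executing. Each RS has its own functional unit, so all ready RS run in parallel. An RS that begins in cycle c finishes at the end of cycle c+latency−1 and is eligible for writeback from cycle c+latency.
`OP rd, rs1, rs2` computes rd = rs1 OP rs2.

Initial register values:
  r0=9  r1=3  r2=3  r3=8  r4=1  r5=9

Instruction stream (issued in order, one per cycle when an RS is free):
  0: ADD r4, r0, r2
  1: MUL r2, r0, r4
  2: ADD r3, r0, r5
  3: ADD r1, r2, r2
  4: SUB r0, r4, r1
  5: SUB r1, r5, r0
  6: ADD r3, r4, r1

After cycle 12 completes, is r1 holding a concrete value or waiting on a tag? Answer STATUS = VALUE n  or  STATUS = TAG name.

cycle 1: issue ADD r4<-Add1 // r0:9,r1:3,r2:3,r3:8,r4:Add1,r5:9
cycle 2: issue MUL r2<-Mul1 // r0:9,r1:3,r2:Mul1,r3:8,r4:Add1,r5:9
cycle 3: CDB Add1=12; issue ADD r3<-Add1 // r0:9,r1:3,r2:Mul1,r3:Add1,r4:12,r5:9
cycle 4: issue ADD r1<-Add2 // r0:9,r1:Add2,r2:Mul1,r3:Add1,r4:12,r5:9
cycle 5: CDB Add1=18; issue SUB r0<-Add1 // r0:Add1,r1:Add2,r2:Mul1,r3:18,r4:12,r5:9
cycle 6: stall // r0:Add1,r1:Add2,r2:Mul1,r3:18,r4:12,r5:9
cycle 7: CDB Mul1=108; stall // r0:Add1,r1:Add2,r2:108,r3:18,r4:12,r5:9
cycle 8: stall // r0:Add1,r1:Add2,r2:108,r3:18,r4:12,r5:9
cycle 9: CDB Add2=216; issue SUB r1<-Add2 // r0:Add1,r1:Add2,r2:108,r3:18,r4:12,r5:9
cycle 10: stall // r0:Add1,r1:Add2,r2:108,r3:18,r4:12,r5:9
cycle 11: CDB Add1=-204; issue ADD r3<-Add1 // r0:-204,r1:Add2,r2:108,r3:Add1,r4:12,r5:9
cycle 12: - // r0:-204,r1:Add2,r2:108,r3:Add1,r4:12,r5:9

STATUS = TAG Add2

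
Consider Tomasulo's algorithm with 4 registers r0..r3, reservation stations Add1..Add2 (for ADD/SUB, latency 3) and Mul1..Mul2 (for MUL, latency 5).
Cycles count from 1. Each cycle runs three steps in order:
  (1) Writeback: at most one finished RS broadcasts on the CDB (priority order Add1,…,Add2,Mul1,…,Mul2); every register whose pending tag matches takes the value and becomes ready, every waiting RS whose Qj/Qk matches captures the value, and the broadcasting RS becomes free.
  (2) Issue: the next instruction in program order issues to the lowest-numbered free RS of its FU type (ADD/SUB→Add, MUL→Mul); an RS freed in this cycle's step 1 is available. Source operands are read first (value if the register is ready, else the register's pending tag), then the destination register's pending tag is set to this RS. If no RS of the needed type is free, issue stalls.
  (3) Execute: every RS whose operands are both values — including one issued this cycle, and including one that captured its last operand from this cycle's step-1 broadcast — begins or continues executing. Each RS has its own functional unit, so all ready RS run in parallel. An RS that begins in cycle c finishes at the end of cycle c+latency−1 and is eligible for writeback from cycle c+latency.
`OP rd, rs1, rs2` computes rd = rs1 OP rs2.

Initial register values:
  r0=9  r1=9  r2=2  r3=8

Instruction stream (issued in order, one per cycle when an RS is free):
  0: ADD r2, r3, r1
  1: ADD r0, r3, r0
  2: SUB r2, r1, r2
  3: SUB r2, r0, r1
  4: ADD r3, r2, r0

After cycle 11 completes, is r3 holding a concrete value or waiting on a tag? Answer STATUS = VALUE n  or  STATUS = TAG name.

cycle 1: issue ADD r2<-Add1 // r0:9,r1:9,r2:Add1,r3:8
cycle 2: issue ADD r0<-Add2 // r0:Add2,r1:9,r2:Add1,r3:8
cycle 3: stall // r0:Add2,r1:9,r2:Add1,r3:8
cycle 4: CDB Add1=17; issue SUB r2<-Add1 // r0:Add2,r1:9,r2:Add1,r3:8
cycle 5: CDB Add2=17; issue SUB r2<-Add2 // r0:17,r1:9,r2:Add2,r3:8
cycle 6: stall // r0:17,r1:9,r2:Add2,r3:8
cycle 7: CDB Add1=-8; issue ADD r3<-Add1 // r0:17,r1:9,r2:Add2,r3:Add1
cycle 8: CDB Add2=8 // r0:17,r1:9,r2:8,r3:Add1
cycle 9: - // r0:17,r1:9,r2:8,r3:Add1
cycle 10: - // r0:17,r1:9,r2:8,r3:Add1
cycle 11: CDB Add1=25 // r0:17,r1:9,r2:8,r3:25

STATUS = VALUE 25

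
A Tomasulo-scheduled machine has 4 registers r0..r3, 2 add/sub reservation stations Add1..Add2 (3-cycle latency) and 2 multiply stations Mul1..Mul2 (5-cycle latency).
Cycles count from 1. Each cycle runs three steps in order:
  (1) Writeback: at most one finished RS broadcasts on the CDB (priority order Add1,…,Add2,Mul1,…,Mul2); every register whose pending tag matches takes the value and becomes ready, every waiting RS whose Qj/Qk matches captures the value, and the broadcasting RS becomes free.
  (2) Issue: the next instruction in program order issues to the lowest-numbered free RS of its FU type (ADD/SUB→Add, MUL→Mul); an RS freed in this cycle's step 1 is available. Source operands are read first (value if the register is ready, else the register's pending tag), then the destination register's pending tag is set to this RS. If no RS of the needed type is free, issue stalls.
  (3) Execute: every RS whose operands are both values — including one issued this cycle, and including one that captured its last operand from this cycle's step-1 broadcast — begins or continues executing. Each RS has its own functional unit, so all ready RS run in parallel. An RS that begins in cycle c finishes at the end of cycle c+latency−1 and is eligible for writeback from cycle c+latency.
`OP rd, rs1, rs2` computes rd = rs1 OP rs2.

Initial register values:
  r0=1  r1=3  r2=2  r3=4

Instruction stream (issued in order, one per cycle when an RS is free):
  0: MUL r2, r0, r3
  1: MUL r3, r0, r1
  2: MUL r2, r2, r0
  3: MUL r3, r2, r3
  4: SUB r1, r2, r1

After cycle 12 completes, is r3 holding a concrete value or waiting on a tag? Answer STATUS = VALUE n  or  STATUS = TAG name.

cycle 1: issue MUL r2<-Mul1 // r0:1,r1:3,r2:Mul1,r3:4
cycle 2: issue MUL r3<-Mul2 // r0:1,r1:3,r2:Mul1,r3:Mul2
cycle 3: stall // r0:1,r1:3,r2:Mul1,r3:Mul2
cycle 4: stall // r0:1,r1:3,r2:Mul1,r3:Mul2
cycle 5: stall // r0:1,r1:3,r2:Mul1,r3:Mul2
cycle 6: CDB Mul1=4; issue MUL r2<-Mul1 // r0:1,r1:3,r2:Mul1,r3:Mul2
cycle 7: CDB Mul2=3; issue MUL r3<-Mul2 // r0:1,r1:3,r2:Mul1,r3:Mul2
cycle 8: issue SUB r1<-Add1 // r0:1,r1:Add1,r2:Mul1,r3:Mul2
cycle 9: - // r0:1,r1:Add1,r2:Mul1,r3:Mul2
cycle 10: - // r0:1,r1:Add1,r2:Mul1,r3:Mul2
cycle 11: CDB Mul1=4 // r0:1,r1:Add1,r2:4,r3:Mul2
cycle 12: - // r0:1,r1:Add1,r2:4,r3:Mul2

STATUS = TAG Mul2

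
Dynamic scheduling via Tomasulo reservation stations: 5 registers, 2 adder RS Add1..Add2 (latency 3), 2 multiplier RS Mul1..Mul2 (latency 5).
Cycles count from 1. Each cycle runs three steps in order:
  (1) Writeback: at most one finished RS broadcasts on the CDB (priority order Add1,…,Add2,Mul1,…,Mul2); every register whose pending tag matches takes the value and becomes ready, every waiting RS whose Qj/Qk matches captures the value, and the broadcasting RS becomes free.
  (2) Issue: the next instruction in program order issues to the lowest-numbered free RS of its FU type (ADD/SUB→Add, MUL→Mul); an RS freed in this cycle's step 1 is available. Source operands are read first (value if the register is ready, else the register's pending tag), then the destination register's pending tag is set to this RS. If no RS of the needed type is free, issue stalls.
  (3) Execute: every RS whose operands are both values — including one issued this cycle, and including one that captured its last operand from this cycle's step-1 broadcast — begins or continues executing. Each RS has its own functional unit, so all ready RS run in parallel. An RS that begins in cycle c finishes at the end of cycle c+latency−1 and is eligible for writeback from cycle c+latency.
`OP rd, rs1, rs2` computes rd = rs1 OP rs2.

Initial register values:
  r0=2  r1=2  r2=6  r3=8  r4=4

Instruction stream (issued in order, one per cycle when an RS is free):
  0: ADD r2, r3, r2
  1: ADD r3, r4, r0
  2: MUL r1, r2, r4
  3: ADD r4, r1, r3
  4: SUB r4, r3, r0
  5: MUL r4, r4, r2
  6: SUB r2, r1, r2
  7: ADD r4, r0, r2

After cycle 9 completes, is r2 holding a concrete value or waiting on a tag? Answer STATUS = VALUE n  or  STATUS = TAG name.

  c1: issue ADD r2<-Add1  regs: r0:2,r1:2,r2:Add1,r3:8,r4:4
  c2: issue ADD r3<-Add2  regs: r0:2,r1:2,r2:Add1,r3:Add2,r4:4
  c3: issue MUL r1<-Mul1  regs: r0:2,r1:Mul1,r2:Add1,r3:Add2,r4:4
  c4: CDB Add1=14; issue ADD r4<-Add1  regs: r0:2,r1:Mul1,r2:14,r3:Add2,r4:Add1
  c5: CDB Add2=6; issue SUB r4<-Add2  regs: r0:2,r1:Mul1,r2:14,r3:6,r4:Add2
  c6: issue MUL r4<-Mul2  regs: r0:2,r1:Mul1,r2:14,r3:6,r4:Mul2
  c7: stall  regs: r0:2,r1:Mul1,r2:14,r3:6,r4:Mul2
  c8: CDB Add2=4; issue SUB r2<-Add2  regs: r0:2,r1:Mul1,r2:Add2,r3:6,r4:Mul2
  c9: CDB Mul1=56; stall  regs: r0:2,r1:56,r2:Add2,r3:6,r4:Mul2

STATUS = TAG Add2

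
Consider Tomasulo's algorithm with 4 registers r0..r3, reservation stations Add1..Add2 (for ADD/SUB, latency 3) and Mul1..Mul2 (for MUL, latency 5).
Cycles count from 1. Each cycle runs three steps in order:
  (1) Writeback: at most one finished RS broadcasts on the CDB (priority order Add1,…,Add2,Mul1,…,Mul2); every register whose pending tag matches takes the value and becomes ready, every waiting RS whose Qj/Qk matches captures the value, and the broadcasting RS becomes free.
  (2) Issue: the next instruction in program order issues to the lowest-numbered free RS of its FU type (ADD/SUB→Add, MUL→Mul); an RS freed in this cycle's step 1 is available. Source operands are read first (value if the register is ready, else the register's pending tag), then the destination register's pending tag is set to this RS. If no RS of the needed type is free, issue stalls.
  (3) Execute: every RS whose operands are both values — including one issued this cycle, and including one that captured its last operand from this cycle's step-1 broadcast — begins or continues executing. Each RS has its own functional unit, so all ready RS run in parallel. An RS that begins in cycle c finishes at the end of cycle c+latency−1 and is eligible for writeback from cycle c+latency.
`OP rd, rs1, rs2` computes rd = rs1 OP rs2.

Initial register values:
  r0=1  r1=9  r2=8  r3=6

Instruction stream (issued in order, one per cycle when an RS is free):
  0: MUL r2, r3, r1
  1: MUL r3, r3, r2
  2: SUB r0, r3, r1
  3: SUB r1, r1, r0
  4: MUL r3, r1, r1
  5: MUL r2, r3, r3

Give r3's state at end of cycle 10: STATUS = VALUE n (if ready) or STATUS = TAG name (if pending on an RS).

c1: issue MUL r2<-Mul1 | r0:1,r1:9,r2:Mul1,r3:6
c2: issue MUL r3<-Mul2 | r0:1,r1:9,r2:Mul1,r3:Mul2
c3: issue SUB r0<-Add1 | r0:Add1,r1:9,r2:Mul1,r3:Mul2
c4: issue SUB r1<-Add2 | r0:Add1,r1:Add2,r2:Mul1,r3:Mul2
c5: stall | r0:Add1,r1:Add2,r2:Mul1,r3:Mul2
c6: CDB Mul1=54; issue MUL r3<-Mul1 | r0:Add1,r1:Add2,r2:54,r3:Mul1
c7: stall | r0:Add1,r1:Add2,r2:54,r3:Mul1
c8: stall | r0:Add1,r1:Add2,r2:54,r3:Mul1
c9: stall | r0:Add1,r1:Add2,r2:54,r3:Mul1
c10: stall | r0:Add1,r1:Add2,r2:54,r3:Mul1

STATUS = TAG Mul1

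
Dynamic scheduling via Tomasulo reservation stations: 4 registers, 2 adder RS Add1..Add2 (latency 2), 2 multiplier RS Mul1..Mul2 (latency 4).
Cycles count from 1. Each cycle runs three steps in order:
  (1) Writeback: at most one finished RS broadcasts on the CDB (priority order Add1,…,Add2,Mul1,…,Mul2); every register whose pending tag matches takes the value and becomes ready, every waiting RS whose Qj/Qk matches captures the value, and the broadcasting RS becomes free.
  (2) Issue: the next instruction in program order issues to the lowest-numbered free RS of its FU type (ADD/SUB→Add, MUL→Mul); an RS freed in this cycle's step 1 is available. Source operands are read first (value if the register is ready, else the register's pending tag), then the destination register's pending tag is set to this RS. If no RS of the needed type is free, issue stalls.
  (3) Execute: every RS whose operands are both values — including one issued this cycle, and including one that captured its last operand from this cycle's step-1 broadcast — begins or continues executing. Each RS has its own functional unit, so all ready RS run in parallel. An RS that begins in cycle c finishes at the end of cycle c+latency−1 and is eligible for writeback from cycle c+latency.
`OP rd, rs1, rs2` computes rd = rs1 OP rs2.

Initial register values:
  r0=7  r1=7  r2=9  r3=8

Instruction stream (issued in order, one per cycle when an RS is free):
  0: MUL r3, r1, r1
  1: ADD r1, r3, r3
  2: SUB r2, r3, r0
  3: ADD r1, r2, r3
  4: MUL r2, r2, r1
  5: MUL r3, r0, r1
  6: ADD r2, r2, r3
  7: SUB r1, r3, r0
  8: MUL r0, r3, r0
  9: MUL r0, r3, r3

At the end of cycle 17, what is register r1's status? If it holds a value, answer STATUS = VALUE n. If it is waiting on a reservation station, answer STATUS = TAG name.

cycle 1: issue MUL r3<-Mul1 // r0:7,r1:7,r2:9,r3:Mul1
cycle 2: issue ADD r1<-Add1 // r0:7,r1:Add1,r2:9,r3:Mul1
cycle 3: issue SUB r2<-Add2 // r0:7,r1:Add1,r2:Add2,r3:Mul1
cycle 4: stall // r0:7,r1:Add1,r2:Add2,r3:Mul1
cycle 5: CDB Mul1=49; stall // r0:7,r1:Add1,r2:Add2,r3:49
cycle 6: stall // r0:7,r1:Add1,r2:Add2,r3:49
cycle 7: CDB Add1=98; issue ADD r1<-Add1 // r0:7,r1:Add1,r2:Add2,r3:49
cycle 8: CDB Add2=42; issue MUL r2<-Mul1 // r0:7,r1:Add1,r2:Mul1,r3:49
cycle 9: issue MUL r3<-Mul2 // r0:7,r1:Add1,r2:Mul1,r3:Mul2
cycle 10: CDB Add1=91; issue ADD r2<-Add1 // r0:7,r1:91,r2:Add1,r3:Mul2
cycle 11: issue SUB r1<-Add2 // r0:7,r1:Add2,r2:Add1,r3:Mul2
cycle 12: stall // r0:7,r1:Add2,r2:Add1,r3:Mul2
cycle 13: stall // r0:7,r1:Add2,r2:Add1,r3:Mul2
cycle 14: CDB Mul1=3822; issue MUL r0<-Mul1 // r0:Mul1,r1:Add2,r2:Add1,r3:Mul2
cycle 15: CDB Mul2=637; issue MUL r0<-Mul2 // r0:Mul2,r1:Add2,r2:Add1,r3:637
cycle 16: - // r0:Mul2,r1:Add2,r2:Add1,r3:637
cycle 17: CDB Add1=4459 // r0:Mul2,r1:Add2,r2:4459,r3:637

STATUS = TAG Add2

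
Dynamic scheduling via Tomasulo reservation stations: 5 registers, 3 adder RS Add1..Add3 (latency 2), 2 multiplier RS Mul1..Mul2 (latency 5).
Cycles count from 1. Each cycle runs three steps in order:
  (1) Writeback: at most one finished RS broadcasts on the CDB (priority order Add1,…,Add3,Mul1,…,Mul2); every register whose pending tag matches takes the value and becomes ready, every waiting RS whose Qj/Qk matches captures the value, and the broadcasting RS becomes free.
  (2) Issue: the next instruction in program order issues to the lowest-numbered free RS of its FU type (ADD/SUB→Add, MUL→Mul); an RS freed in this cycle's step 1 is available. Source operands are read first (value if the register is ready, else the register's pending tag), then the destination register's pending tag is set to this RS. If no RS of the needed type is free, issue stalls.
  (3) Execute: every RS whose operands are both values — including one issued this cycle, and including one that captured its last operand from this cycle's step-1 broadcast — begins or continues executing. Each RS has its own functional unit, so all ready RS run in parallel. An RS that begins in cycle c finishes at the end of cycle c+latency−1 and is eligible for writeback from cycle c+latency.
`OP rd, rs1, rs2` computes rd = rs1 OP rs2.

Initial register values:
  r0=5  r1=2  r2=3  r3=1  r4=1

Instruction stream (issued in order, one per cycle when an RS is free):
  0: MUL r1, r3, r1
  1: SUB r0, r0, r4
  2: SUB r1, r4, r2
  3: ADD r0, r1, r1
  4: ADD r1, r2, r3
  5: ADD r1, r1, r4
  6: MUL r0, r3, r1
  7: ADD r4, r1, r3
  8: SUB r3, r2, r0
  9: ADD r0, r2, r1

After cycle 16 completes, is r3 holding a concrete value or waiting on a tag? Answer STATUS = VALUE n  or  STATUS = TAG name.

STATUS = TAG Add2

cycle 1: issue MUL r1<-Mul1 // r0:5,r1:Mul1,r2:3,r3:1,r4:1
cycle 2: issue SUB r0<-Add1 // r0:Add1,r1:Mul1,r2:3,r3:1,r4:1
cycle 3: issue SUB r1<-Add2 // r0:Add1,r1:Add2,r2:3,r3:1,r4:1
cycle 4: CDB Add1=4; issue ADD r0<-Add1 // r0:Add1,r1:Add2,r2:3,r3:1,r4:1
cycle 5: CDB Add2=-2; issue ADD r1<-Add2 // r0:Add1,r1:Add2,r2:3,r3:1,r4:1
cycle 6: CDB Mul1=2; issue ADD r1<-Add3 // r0:Add1,r1:Add3,r2:3,r3:1,r4:1
cycle 7: CDB Add1=-4; issue MUL r0<-Mul1 // r0:Mul1,r1:Add3,r2:3,r3:1,r4:1
cycle 8: CDB Add2=4; issue ADD r4<-Add1 // r0:Mul1,r1:Add3,r2:3,r3:1,r4:Add1
cycle 9: issue SUB r3<-Add2 // r0:Mul1,r1:Add3,r2:3,r3:Add2,r4:Add1
cycle 10: CDB Add3=5; issue ADD r0<-Add3 // r0:Add3,r1:5,r2:3,r3:Add2,r4:Add1
cycle 11: - // r0:Add3,r1:5,r2:3,r3:Add2,r4:Add1
cycle 12: CDB Add1=6 // r0:Add3,r1:5,r2:3,r3:Add2,r4:6
cycle 13: CDB Add3=8 // r0:8,r1:5,r2:3,r3:Add2,r4:6
cycle 14: - // r0:8,r1:5,r2:3,r3:Add2,r4:6
cycle 15: CDB Mul1=5 // r0:8,r1:5,r2:3,r3:Add2,r4:6
cycle 16: - // r0:8,r1:5,r2:3,r3:Add2,r4:6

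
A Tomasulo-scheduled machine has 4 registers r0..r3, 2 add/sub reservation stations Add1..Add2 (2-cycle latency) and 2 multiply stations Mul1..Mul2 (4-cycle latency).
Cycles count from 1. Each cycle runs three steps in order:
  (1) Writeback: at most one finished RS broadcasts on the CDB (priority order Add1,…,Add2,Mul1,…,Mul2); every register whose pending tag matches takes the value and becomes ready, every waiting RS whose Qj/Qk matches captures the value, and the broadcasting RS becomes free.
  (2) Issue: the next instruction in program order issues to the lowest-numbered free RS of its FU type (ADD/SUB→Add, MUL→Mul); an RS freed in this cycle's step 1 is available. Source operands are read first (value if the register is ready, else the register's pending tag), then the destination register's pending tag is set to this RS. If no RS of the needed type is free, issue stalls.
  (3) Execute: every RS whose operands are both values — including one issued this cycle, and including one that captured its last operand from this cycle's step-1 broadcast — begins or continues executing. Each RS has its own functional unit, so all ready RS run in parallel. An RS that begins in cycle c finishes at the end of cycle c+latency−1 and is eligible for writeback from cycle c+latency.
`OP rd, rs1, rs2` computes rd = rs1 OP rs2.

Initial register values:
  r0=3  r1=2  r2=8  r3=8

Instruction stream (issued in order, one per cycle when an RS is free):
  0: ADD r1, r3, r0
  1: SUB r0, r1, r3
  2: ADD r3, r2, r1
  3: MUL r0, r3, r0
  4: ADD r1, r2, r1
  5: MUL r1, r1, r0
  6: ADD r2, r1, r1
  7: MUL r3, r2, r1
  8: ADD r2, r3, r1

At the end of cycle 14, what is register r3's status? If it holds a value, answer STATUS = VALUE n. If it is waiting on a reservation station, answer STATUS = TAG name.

STATUS = TAG Mul1

cycle 1: issue ADD r1<-Add1 // r0:3,r1:Add1,r2:8,r3:8
cycle 2: issue SUB r0<-Add2 // r0:Add2,r1:Add1,r2:8,r3:8
cycle 3: CDB Add1=11; issue ADD r3<-Add1 // r0:Add2,r1:11,r2:8,r3:Add1
cycle 4: issue MUL r0<-Mul1 // r0:Mul1,r1:11,r2:8,r3:Add1
cycle 5: CDB Add1=19; issue ADD r1<-Add1 // r0:Mul1,r1:Add1,r2:8,r3:19
cycle 6: CDB Add2=3; issue MUL r1<-Mul2 // r0:Mul1,r1:Mul2,r2:8,r3:19
cycle 7: CDB Add1=19; issue ADD r2<-Add1 // r0:Mul1,r1:Mul2,r2:Add1,r3:19
cycle 8: stall // r0:Mul1,r1:Mul2,r2:Add1,r3:19
cycle 9: stall // r0:Mul1,r1:Mul2,r2:Add1,r3:19
cycle 10: CDB Mul1=57; issue MUL r3<-Mul1 // r0:57,r1:Mul2,r2:Add1,r3:Mul1
cycle 11: issue ADD r2<-Add2 // r0:57,r1:Mul2,r2:Add2,r3:Mul1
cycle 12: - // r0:57,r1:Mul2,r2:Add2,r3:Mul1
cycle 13: - // r0:57,r1:Mul2,r2:Add2,r3:Mul1
cycle 14: CDB Mul2=1083 // r0:57,r1:1083,r2:Add2,r3:Mul1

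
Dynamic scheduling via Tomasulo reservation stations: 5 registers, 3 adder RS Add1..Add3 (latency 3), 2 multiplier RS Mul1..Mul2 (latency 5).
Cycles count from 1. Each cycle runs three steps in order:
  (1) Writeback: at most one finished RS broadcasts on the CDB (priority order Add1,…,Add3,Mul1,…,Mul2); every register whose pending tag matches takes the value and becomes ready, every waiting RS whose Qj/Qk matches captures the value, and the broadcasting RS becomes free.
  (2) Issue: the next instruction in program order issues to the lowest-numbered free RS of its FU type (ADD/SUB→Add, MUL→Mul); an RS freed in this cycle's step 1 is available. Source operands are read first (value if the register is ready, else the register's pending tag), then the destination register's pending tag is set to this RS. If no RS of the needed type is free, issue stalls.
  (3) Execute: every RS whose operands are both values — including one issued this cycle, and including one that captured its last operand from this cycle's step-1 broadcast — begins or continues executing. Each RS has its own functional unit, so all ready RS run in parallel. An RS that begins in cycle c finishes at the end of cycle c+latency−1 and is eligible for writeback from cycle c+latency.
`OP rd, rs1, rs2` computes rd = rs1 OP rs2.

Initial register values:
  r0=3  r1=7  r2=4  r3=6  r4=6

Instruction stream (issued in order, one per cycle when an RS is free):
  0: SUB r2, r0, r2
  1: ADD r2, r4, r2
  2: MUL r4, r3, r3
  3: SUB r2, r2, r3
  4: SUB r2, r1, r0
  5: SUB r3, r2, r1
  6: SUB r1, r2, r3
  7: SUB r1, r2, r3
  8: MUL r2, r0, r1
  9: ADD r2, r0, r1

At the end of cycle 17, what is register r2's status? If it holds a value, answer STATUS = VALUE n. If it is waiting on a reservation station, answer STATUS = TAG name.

c1: issue SUB r2<-Add1 | r0:3,r1:7,r2:Add1,r3:6,r4:6
c2: issue ADD r2<-Add2 | r0:3,r1:7,r2:Add2,r3:6,r4:6
c3: issue MUL r4<-Mul1 | r0:3,r1:7,r2:Add2,r3:6,r4:Mul1
c4: CDB Add1=-1; issue SUB r2<-Add1 | r0:3,r1:7,r2:Add1,r3:6,r4:Mul1
c5: issue SUB r2<-Add3 | r0:3,r1:7,r2:Add3,r3:6,r4:Mul1
c6: stall | r0:3,r1:7,r2:Add3,r3:6,r4:Mul1
c7: CDB Add2=5; issue SUB r3<-Add2 | r0:3,r1:7,r2:Add3,r3:Add2,r4:Mul1
c8: CDB Add3=4; issue SUB r1<-Add3 | r0:3,r1:Add3,r2:4,r3:Add2,r4:Mul1
c9: CDB Mul1=36; stall | r0:3,r1:Add3,r2:4,r3:Add2,r4:36
c10: CDB Add1=-1; issue SUB r1<-Add1 | r0:3,r1:Add1,r2:4,r3:Add2,r4:36
c11: CDB Add2=-3; issue MUL r2<-Mul1 | r0:3,r1:Add1,r2:Mul1,r3:-3,r4:36
c12: issue ADD r2<-Add2 | r0:3,r1:Add1,r2:Add2,r3:-3,r4:36
c13: - | r0:3,r1:Add1,r2:Add2,r3:-3,r4:36
c14: CDB Add1=7 | r0:3,r1:7,r2:Add2,r3:-3,r4:36
c15: CDB Add3=7 | r0:3,r1:7,r2:Add2,r3:-3,r4:36
c16: - | r0:3,r1:7,r2:Add2,r3:-3,r4:36
c17: CDB Add2=10 | r0:3,r1:7,r2:10,r3:-3,r4:36

STATUS = VALUE 10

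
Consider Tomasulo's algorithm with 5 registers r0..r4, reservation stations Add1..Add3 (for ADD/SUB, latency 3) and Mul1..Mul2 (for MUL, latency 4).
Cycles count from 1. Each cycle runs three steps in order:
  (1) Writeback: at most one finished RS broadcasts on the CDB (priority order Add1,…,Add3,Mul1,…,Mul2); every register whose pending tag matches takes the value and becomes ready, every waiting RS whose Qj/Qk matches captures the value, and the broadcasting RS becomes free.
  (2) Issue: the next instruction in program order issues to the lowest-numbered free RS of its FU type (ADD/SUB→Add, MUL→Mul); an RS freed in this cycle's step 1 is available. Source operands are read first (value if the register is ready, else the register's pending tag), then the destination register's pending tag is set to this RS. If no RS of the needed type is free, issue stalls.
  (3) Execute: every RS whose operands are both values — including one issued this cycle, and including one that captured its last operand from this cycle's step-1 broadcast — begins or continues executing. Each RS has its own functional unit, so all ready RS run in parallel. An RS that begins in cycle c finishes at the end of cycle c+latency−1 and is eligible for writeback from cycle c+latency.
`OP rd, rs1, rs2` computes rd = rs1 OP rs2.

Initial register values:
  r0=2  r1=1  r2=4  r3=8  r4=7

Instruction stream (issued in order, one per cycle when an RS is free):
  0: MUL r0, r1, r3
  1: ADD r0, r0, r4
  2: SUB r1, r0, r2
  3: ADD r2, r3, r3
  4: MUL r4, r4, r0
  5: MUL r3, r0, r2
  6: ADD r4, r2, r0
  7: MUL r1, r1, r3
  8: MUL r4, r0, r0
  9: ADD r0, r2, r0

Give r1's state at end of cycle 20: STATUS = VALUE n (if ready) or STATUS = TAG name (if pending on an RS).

STATUS = VALUE 2640

cycle 1: issue MUL r0<-Mul1 // r0:Mul1,r1:1,r2:4,r3:8,r4:7
cycle 2: issue ADD r0<-Add1 // r0:Add1,r1:1,r2:4,r3:8,r4:7
cycle 3: issue SUB r1<-Add2 // r0:Add1,r1:Add2,r2:4,r3:8,r4:7
cycle 4: issue ADD r2<-Add3 // r0:Add1,r1:Add2,r2:Add3,r3:8,r4:7
cycle 5: CDB Mul1=8; issue MUL r4<-Mul1 // r0:Add1,r1:Add2,r2:Add3,r3:8,r4:Mul1
cycle 6: issue MUL r3<-Mul2 // r0:Add1,r1:Add2,r2:Add3,r3:Mul2,r4:Mul1
cycle 7: CDB Add3=16; issue ADD r4<-Add3 // r0:Add1,r1:Add2,r2:16,r3:Mul2,r4:Add3
cycle 8: CDB Add1=15; stall // r0:15,r1:Add2,r2:16,r3:Mul2,r4:Add3
cycle 9: stall // r0:15,r1:Add2,r2:16,r3:Mul2,r4:Add3
cycle 10: stall // r0:15,r1:Add2,r2:16,r3:Mul2,r4:Add3
cycle 11: CDB Add2=11; stall // r0:15,r1:11,r2:16,r3:Mul2,r4:Add3
cycle 12: CDB Add3=31; stall // r0:15,r1:11,r2:16,r3:Mul2,r4:31
cycle 13: CDB Mul1=105; issue MUL r1<-Mul1 // r0:15,r1:Mul1,r2:16,r3:Mul2,r4:31
cycle 14: CDB Mul2=240; issue MUL r4<-Mul2 // r0:15,r1:Mul1,r2:16,r3:240,r4:Mul2
cycle 15: issue ADD r0<-Add1 // r0:Add1,r1:Mul1,r2:16,r3:240,r4:Mul2
cycle 16: - // r0:Add1,r1:Mul1,r2:16,r3:240,r4:Mul2
cycle 17: - // r0:Add1,r1:Mul1,r2:16,r3:240,r4:Mul2
cycle 18: CDB Add1=31 // r0:31,r1:Mul1,r2:16,r3:240,r4:Mul2
cycle 19: CDB Mul1=2640 // r0:31,r1:2640,r2:16,r3:240,r4:Mul2
cycle 20: CDB Mul2=225 // r0:31,r1:2640,r2:16,r3:240,r4:225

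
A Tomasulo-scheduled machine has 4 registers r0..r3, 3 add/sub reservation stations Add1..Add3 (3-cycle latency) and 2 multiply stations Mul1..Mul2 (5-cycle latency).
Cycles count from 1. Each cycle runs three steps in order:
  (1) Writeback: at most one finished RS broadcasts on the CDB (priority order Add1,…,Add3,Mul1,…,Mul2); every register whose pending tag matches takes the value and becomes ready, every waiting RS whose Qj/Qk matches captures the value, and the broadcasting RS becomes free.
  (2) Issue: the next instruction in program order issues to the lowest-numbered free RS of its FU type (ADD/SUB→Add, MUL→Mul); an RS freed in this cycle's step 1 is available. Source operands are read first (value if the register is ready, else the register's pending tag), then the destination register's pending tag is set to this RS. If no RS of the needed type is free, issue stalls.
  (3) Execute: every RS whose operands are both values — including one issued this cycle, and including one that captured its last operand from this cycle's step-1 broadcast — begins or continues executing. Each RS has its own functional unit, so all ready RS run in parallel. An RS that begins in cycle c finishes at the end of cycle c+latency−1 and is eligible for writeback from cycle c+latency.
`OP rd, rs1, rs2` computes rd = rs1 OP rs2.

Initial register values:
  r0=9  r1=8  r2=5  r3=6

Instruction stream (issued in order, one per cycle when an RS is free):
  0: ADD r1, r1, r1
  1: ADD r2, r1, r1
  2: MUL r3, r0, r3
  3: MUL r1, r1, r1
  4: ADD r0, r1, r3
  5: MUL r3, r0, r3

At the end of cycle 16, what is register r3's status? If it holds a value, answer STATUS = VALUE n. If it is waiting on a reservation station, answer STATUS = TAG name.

  c1: issue ADD r1<-Add1  regs: r0:9,r1:Add1,r2:5,r3:6
  c2: issue ADD r2<-Add2  regs: r0:9,r1:Add1,r2:Add2,r3:6
  c3: issue MUL r3<-Mul1  regs: r0:9,r1:Add1,r2:Add2,r3:Mul1
  c4: CDB Add1=16; issue MUL r1<-Mul2  regs: r0:9,r1:Mul2,r2:Add2,r3:Mul1
  c5: issue ADD r0<-Add1  regs: r0:Add1,r1:Mul2,r2:Add2,r3:Mul1
  c6: stall  regs: r0:Add1,r1:Mul2,r2:Add2,r3:Mul1
  c7: CDB Add2=32; stall  regs: r0:Add1,r1:Mul2,r2:32,r3:Mul1
  c8: CDB Mul1=54; issue MUL r3<-Mul1  regs: r0:Add1,r1:Mul2,r2:32,r3:Mul1
  c9: CDB Mul2=256  regs: r0:Add1,r1:256,r2:32,r3:Mul1
  c10: -  regs: r0:Add1,r1:256,r2:32,r3:Mul1
  c11: -  regs: r0:Add1,r1:256,r2:32,r3:Mul1
  c12: CDB Add1=310  regs: r0:310,r1:256,r2:32,r3:Mul1
  c13: -  regs: r0:310,r1:256,r2:32,r3:Mul1
  c14: -  regs: r0:310,r1:256,r2:32,r3:Mul1
  c15: -  regs: r0:310,r1:256,r2:32,r3:Mul1
  c16: -  regs: r0:310,r1:256,r2:32,r3:Mul1

STATUS = TAG Mul1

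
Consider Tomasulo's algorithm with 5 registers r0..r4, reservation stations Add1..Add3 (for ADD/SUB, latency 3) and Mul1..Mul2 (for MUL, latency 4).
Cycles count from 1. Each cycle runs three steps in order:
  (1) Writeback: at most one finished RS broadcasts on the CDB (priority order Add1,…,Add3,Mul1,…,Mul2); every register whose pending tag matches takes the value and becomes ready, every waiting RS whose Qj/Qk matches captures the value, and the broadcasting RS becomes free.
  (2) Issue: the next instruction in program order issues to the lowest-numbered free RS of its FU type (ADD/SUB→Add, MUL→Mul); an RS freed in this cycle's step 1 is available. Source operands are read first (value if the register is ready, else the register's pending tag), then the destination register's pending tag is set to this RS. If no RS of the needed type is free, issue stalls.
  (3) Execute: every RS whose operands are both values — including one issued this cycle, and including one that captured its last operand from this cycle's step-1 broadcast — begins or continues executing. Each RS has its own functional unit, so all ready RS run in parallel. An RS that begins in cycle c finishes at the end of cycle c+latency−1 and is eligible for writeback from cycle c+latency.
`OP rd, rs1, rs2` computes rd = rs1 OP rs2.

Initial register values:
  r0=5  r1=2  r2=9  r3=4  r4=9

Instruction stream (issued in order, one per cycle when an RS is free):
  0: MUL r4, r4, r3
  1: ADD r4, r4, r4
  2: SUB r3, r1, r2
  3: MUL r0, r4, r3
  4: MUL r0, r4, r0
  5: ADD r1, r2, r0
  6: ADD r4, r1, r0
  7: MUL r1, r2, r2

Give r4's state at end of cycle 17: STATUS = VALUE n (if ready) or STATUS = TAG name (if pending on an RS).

  c1: issue MUL r4<-Mul1  regs: r0:5,r1:2,r2:9,r3:4,r4:Mul1
  c2: issue ADD r4<-Add1  regs: r0:5,r1:2,r2:9,r3:4,r4:Add1
  c3: issue SUB r3<-Add2  regs: r0:5,r1:2,r2:9,r3:Add2,r4:Add1
  c4: issue MUL r0<-Mul2  regs: r0:Mul2,r1:2,r2:9,r3:Add2,r4:Add1
  c5: CDB Mul1=36; issue MUL r0<-Mul1  regs: r0:Mul1,r1:2,r2:9,r3:Add2,r4:Add1
  c6: CDB Add2=-7; issue ADD r1<-Add2  regs: r0:Mul1,r1:Add2,r2:9,r3:-7,r4:Add1
  c7: issue ADD r4<-Add3  regs: r0:Mul1,r1:Add2,r2:9,r3:-7,r4:Add3
  c8: CDB Add1=72; stall  regs: r0:Mul1,r1:Add2,r2:9,r3:-7,r4:Add3
  c9: stall  regs: r0:Mul1,r1:Add2,r2:9,r3:-7,r4:Add3
  c10: stall  regs: r0:Mul1,r1:Add2,r2:9,r3:-7,r4:Add3
  c11: stall  regs: r0:Mul1,r1:Add2,r2:9,r3:-7,r4:Add3
  c12: CDB Mul2=-504; issue MUL r1<-Mul2  regs: r0:Mul1,r1:Mul2,r2:9,r3:-7,r4:Add3
  c13: -  regs: r0:Mul1,r1:Mul2,r2:9,r3:-7,r4:Add3
  c14: -  regs: r0:Mul1,r1:Mul2,r2:9,r3:-7,r4:Add3
  c15: -  regs: r0:Mul1,r1:Mul2,r2:9,r3:-7,r4:Add3
  c16: CDB Mul1=-36288  regs: r0:-36288,r1:Mul2,r2:9,r3:-7,r4:Add3
  c17: CDB Mul2=81  regs: r0:-36288,r1:81,r2:9,r3:-7,r4:Add3

STATUS = TAG Add3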